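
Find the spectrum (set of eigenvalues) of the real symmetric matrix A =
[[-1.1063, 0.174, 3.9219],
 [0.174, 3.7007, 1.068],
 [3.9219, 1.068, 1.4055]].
sigma(A) ≈ {-4, 3, 5}

A is real symmetric, so its spectrum consists of real eigenvalues. Expanding the characteristic polynomial of the displayed matrix gives
  det(λ I - A) = p(λ) = λ^3 + (-4)λ^2 + (-17)λ + (59.9989).
Solving p(λ) = 0 yields eigenvalues ≈ -4, 3, 5. (A is shown rounded to 4 decimals, so these recover the underlying integer eigenvalues to within that precision.)
Verification: the trace of A = 4 equals the sum of eigenvalues 4, and det(A) ≈ -59.9989 matches the eigenvalue product -60.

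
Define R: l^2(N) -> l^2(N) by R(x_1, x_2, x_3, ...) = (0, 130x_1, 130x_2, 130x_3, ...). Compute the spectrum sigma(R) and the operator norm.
sigma(R) = closed disk {z in C : |z| ≤ 130}; ||R|| = 130

Note R = 130·U where U is the unit right shift (U x)_k = x_{k-1} (with x_0 := 0); so ||R|| = 130||U|| and sigma(R) = 130·sigma(U). ||R x||^2 = sum_{k≥1} |130x_k|^2 = 16900||x||^2, so ||R|| = 130 and sigma(R) ⊂ {|z| ≤ 130}. For any |lambda| < 130, the equation (R - lambda I) x = 0 forces x_1 = 0, then 130x_k = lambda x_{k+1} ⇒ x = 0, so R has no eigenvalues. But (R - lambda I) is not surjective for |lambda| < 130: solving (R - lambda I) x = e_1 would require x_n proportional to (lambda/130)^(-n), which is not in l^2. So every |lambda| < 130 lies in the residual spectrum. The boundary |lambda| = 130 is in the approximate point spectrum (the spectrum is closed). Hence sigma(R) is the closed disk of radius 130.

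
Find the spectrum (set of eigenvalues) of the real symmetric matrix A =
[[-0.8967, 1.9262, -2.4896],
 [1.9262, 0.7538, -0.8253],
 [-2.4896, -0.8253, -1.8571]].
sigma(A) ≈ {-4, -1, 3}

A is real symmetric, so its spectrum consists of real eigenvalues. Expanding the characteristic polynomial of the displayed matrix gives
  det(λ I - A) = p(λ) = λ^3 + (2)λ^2 + (-11)λ + (-12).
Solving p(λ) = 0 yields eigenvalues ≈ -4, -1, 3. (A is shown rounded to 4 decimals, so these recover the underlying integer eigenvalues to within that precision.)
Verification: the trace of A = -2 equals the sum of eigenvalues -2, and det(A) ≈ 11.9996 matches the eigenvalue product 12.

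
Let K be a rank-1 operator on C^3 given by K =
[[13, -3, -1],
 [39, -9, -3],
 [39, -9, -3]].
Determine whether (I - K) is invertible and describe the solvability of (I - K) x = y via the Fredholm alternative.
(I - K) is singular (det(I - K) = 0, i.e. 1 ∈ sigma(K)). (I - K) x = y is solvable iff y ⊥ ker((I - K)^*) = span{(13, -3, -1)}, i.e. iff 13y_1 - 3y_2 - y_3 = 0. When solvable, the solutions are x = y + c·(1, 3, 3), c arbitrary (ker(I - K) = span{(1, 3, 3)}, dimension 1).

K has rank 1, so it is an outer product K = u v^T: every row of K is a multiple of one row vector. Reading off the entries, u = (1, 3, 3) and v = (13, -3, -1) (row i of K equals u_i·v^T). A rank-one matrix u v^T satisfies K u = u (v·u) and kills the (2)-dimensional subspace v^⊥, so its characteristic polynomial is lambda^2 (lambda - v·u) with v·u = tr K = 1. Hence the eigenvalues of I - K are 1 (multiplicity 2) and 1 - (1) = 0, so det(I - K) = 0. (Direct check: I - K =
[[-12, 3, 1],
 [-39, 10, 3],
 [-39, 9, 4]]
has determinant 0.) So 1 is an eigenvalue of K and (I - K) is not invertible. The finite-dimensional Fredholm alternative says: either (I - K) is invertible, or ker(I - K) ≠ {0} and then range(I - K) = ker((I - K)^*)^⊥, with dim ker(I - K) = dim ker((I - K)^*). We are in the second case, so we need both kernels. Kernel of I - K: (I - K) u = u - u (v·u) = u - u = 0, so ker(I - K) = span{u} = span{(1, 3, 3)} (it is exactly 1-dimensional because rank(I - K) = 2). Kernel of the adjoint: K is real, so (I - K)^* = I - K^T = I - v u^T, and (I - v u^T) v = v - v (u·v) = 0; hence ker((I - K)^*) = span{v} = span{(13, -3, -1)}. Therefore (I - K) x = y is solvable iff <y, v> = 0, i.e. iff 13y_1 - 3y_2 - y_3 = 0. When this holds, K y = u (v·y) = 0, so (I - K) y = y and x = y is a particular solution; the full solution set is the line x = y + c·u = y + c·(1, 3, 3), c ∈ C.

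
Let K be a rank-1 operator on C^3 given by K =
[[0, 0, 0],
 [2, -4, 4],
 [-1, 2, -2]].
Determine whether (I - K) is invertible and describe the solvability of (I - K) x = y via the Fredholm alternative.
(I - K) is invertible (det(I - K) = 7 ≠ 0), so for every y in C^3 the equation (I - K) x = y has a unique solution.

K has rank 1, so it is an outer product K = u v^T: every row of K is a multiple of one row vector. Reading off the entries, u = (0, 2, -1) and v = (1, -2, 2) (row i of K equals u_i·v^T). A rank-one matrix u v^T satisfies K u = u (v·u) and kills the (2)-dimensional subspace v^⊥, so its characteristic polynomial is lambda^2 (lambda - v·u) with v·u = tr K = -6. Hence the eigenvalues of I - K are 1 (multiplicity 2) and 1 - (-6) = 7, so det(I - K) = 7. (Direct check: I - K =
[[1, 0, 0],
 [-2, 5, -4],
 [1, -2, 3]]
has determinant 7.) The finite-dimensional Fredholm alternative says: either (I - K) is invertible, or ker(I - K) ≠ {0} and then range(I - K) = ker((I - K)^*)^⊥, with dim ker(I - K) = dim ker((I - K)^*). Since det(I - K) ≠ 0, 1 is not an eigenvalue of K and ker(I - K) = {0}, so we are in the first case: for every y there is a unique x = (I - K)^(-1) y. Explicitly, by the Sherman–Morrison formula, (I - u v^T)^(-1) = I + u v^T/(1 - v·u), i.e. (I - K)^(-1) = I + K/(7).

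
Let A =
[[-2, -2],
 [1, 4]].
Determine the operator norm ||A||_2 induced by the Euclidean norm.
||A||_2 = sqrt((25 + sqrt(481))/2) ≈ 4.8442 (= sqrt(largest eigenvalue of A^T A))

||A||_2 = sigma_max(A) = sqrt(lambda_max(A^T A)). Form the symmetric matrix M = A^T A =
[[5, 8],
 [8, 20]].
Its characteristic polynomial (trace, determinant of M give the coefficients) is
  p(λ) = det(λ I - M) = λ^2 - 25λ + 36.
For λ^2 - 25λ + 36 the discriminant is 481. It is nonnegative but not a perfect square, so the roots are real and irrational: λ = (25 ± sqrt(481))/2 ≈ 23.4659, 1.5341.
So the eigenvalues of A^T A are ≈ 1.5341, 23.4659 (all ≥ 0, as they must be for A^T A). The largest is λ_max = (25 + sqrt(481))/2 ≈ 23.4659, hence ||A||_2 = sqrt(λ_max) = sqrt((25 + sqrt(481))/2) ≈ 4.8442.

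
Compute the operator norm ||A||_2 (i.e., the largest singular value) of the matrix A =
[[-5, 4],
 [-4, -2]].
||A||_2 = sqrt((61 + sqrt(1017))/2) ≈ 6.8151 (= sqrt(largest eigenvalue of A^T A))

||A||_2 = sigma_max(A) = sqrt(lambda_max(A^T A)). Form the symmetric matrix M = A^T A =
[[41, -12],
 [-12, 20]].
Its characteristic polynomial (trace, determinant of M give the coefficients) is
  p(λ) = det(λ I - M) = λ^2 - 61λ + 676.
For λ^2 - 61λ + 676 the discriminant is 1017. It is nonnegative but not a perfect square, so the roots are real and irrational: λ = (61 ± sqrt(1017))/2 ≈ 46.4452, 14.5548.
So the eigenvalues of A^T A are ≈ 14.5548, 46.4452 (all ≥ 0, as they must be for A^T A). The largest is λ_max = (61 + sqrt(1017))/2 ≈ 46.4452, hence ||A||_2 = sqrt(λ_max) = sqrt((61 + sqrt(1017))/2) ≈ 6.8151.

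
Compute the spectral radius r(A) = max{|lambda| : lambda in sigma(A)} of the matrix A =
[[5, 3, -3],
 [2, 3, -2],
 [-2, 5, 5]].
r(A) ≈ 5.7364

The eigenvalues of A are the roots of its characteristic polynomial. With M = A (coefficients from the trace, the sum of principal 2x2 minors, and det A):
  p(λ) = det(λ I - M) = λ^3 - 13λ^2 + 53λ - 59.
No integer candidate from the rational root theorem (±divisors of 59) is a root, so the roots are irrational. The cubic discriminant is Δ = -1548 < 0, so there is one real root and a complex-conjugate pair. p(1) = -18 and p(2) = 3 have opposite signs, so a root lies in (1, 2); Newton's method refines it to λ ≈ 1.793. Dividing out (λ - (1.793)) leaves approximately λ^2 - 11.207λ + 32.906. For λ^2 - 11.207λ + 32.906 the discriminant is -6.0267. It is negative, so the remaining roots are the complex-conjugate pair λ ≈ 5.6035 ± 1.2275i. Their product equals the constant term, so |λ|^2 ≈ 32.906 and |λ| ≈ 5.7364.
Thus the eigenvalues (to 4 decimals) are 1.793 (modulus 1.793); 5.6035 ± 1.2275i (modulus 5.7364). The spectral radius is the largest modulus: r(A) ≈ 5.7364. (Cross-check: r(A) ≤ ||A||_2 ≈ 8.0379; equality holds whenever A is normal, though it can also hold for some non-normal A.)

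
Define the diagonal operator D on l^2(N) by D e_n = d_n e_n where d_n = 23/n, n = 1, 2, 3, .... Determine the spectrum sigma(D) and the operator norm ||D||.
sigma(D) = {23/n : n ≥ 1} ∪ {0}; ||D|| = 23

A bounded diagonal operator on l^2 with diagonal entries d_n has spectrum equal to the closure of {d_n : n ≥ 1}: every d_n is an eigenvalue (with eigenvector e_n), so {d_n} ⊂ sigma(D); the spectrum is closed, so its closure is too; and for lambda not in the closure, (D - lambda I) has bounded inverse (the diagonal entries 1/(d_n - lambda) are bounded). For our sequence d_n = 23/n, n = 1, 2, 3, ...:
  - {d_n} = {23/n : n ≥ 1}; the only limit point is 0
  - closure = {23/n : n ≥ 1} ∪ {0}
For the norm: a diagonal operator has ||D|| = sup_n |d_n|. Here d_n = 23/n is positive and decreasing, so sup_n |d_n| = d_1 = 23. So ||D|| = 23.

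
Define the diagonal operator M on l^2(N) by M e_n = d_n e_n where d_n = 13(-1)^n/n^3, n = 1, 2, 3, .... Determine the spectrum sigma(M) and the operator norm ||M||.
sigma(M) = {13(-1)^n/n^3 : n ≥ 1} ∪ {0}; ||M|| = 13

A bounded diagonal operator on l^2 with diagonal entries d_n has spectrum equal to the closure of {d_n : n ≥ 1}: every d_n is an eigenvalue (with eigenvector e_n), so {d_n} ⊂ sigma(M); the spectrum is closed, so its closure is too; and for lambda not in the closure, (M - lambda I) has bounded inverse (the diagonal entries 1/(d_n - lambda) are bounded). For our sequence d_n = 13(-1)^n/n^3, n = 1, 2, 3, ...:
  - {d_n} = {13(-1)^n/n^3 : n ≥ 1}; the only limit point is 0
  - closure = {13(-1)^n/n^3 : n ≥ 1} ∪ {0}
For the norm: a diagonal operator has ||M|| = sup_n |d_n|. Here |d_n| = 13/n^3 is decreasing, so sup_n |d_n| = |d_1| = 13. So ||M|| = 13.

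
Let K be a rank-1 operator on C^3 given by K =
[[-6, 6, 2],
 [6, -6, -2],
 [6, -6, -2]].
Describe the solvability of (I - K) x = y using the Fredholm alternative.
(I - K) is invertible (det(I - K) = 15 ≠ 0), so for every y in C^3 the equation (I - K) x = y has a unique solution.

K has rank 1, so it is an outer product K = u v^T: every row of K is a multiple of one row vector. Reading off the entries, u = (2, -2, -2) and v = (-3, 3, 1) (row i of K equals u_i·v^T). A rank-one matrix u v^T satisfies K u = u (v·u) and kills the (2)-dimensional subspace v^⊥, so its characteristic polynomial is lambda^2 (lambda - v·u) with v·u = tr K = -14. Hence the eigenvalues of I - K are 1 (multiplicity 2) and 1 - (-14) = 15, so det(I - K) = 15. (Direct check: I - K =
[[7, -6, -2],
 [-6, 7, 2],
 [-6, 6, 3]]
has determinant 15.) The finite-dimensional Fredholm alternative says: either (I - K) is invertible, or ker(I - K) ≠ {0} and then range(I - K) = ker((I - K)^*)^⊥, with dim ker(I - K) = dim ker((I - K)^*). Since det(I - K) ≠ 0, 1 is not an eigenvalue of K and ker(I - K) = {0}, so we are in the first case: for every y there is a unique x = (I - K)^(-1) y. Explicitly, by the Sherman–Morrison formula, (I - u v^T)^(-1) = I + u v^T/(1 - v·u), i.e. (I - K)^(-1) = I + K/(15).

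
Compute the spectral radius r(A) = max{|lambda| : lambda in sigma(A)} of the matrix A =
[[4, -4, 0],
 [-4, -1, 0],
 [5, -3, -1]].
r(A) = (3 + sqrt(89))/2 ≈ 6.217

The eigenvalues of A are the roots of its characteristic polynomial. With M = A (coefficients from the trace, the sum of principal 2x2 minors, and det A):
  p(λ) = det(λ I - M) = λ^3 - 2λ^2 - 23λ - 20.
By the rational root theorem any rational root is an integer divisor of 20. Testing λ = -1: p(-1) = -1 - 2 + 23 - 20 = 0, so λ = -1 is a root. Dividing out (λ + 1) leaves p(λ) = (λ + 1)(λ^2 - 3λ - 20). For λ^2 - 3λ - 20 the discriminant is 89. It is nonnegative but not a perfect square, so the roots are real and irrational: λ = (3 ± sqrt(89))/2 ≈ 6.217, -3.217.
Thus the eigenvalues (to 4 decimals) are 6.217 (modulus 6.217); -3.217 (modulus 3.217); -1 (modulus 1). The spectral radius is the largest modulus: r(A) = (3 + sqrt(89))/2 ≈ 6.217. (Cross-check: r(A) ≤ ||A||_2 ≈ 8.5501; equality holds whenever A is normal, though it can also hold for some non-normal A.)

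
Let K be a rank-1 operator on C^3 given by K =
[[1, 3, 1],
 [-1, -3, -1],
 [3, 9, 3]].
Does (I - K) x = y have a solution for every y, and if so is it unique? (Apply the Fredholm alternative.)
(I - K) is singular (det(I - K) = 0, i.e. 1 ∈ sigma(K)). (I - K) x = y is solvable iff y ⊥ ker((I - K)^*) = span{(1, 3, 1)}, i.e. iff y_1 + 3y_2 + y_3 = 0. When solvable, the solutions are x = y + c·(1, -1, 3), c arbitrary (ker(I - K) = span{(1, -1, 3)}, dimension 1).

K has rank 1, so it is an outer product K = u v^T: every row of K is a multiple of one row vector. Reading off the entries, u = (1, -1, 3) and v = (1, 3, 1) (row i of K equals u_i·v^T). A rank-one matrix u v^T satisfies K u = u (v·u) and kills the (2)-dimensional subspace v^⊥, so its characteristic polynomial is lambda^2 (lambda - v·u) with v·u = tr K = 1. Hence the eigenvalues of I - K are 1 (multiplicity 2) and 1 - (1) = 0, so det(I - K) = 0. (Direct check: I - K =
[[0, -3, -1],
 [1, 4, 1],
 [-3, -9, -2]]
has determinant 0.) So 1 is an eigenvalue of K and (I - K) is not invertible. The finite-dimensional Fredholm alternative says: either (I - K) is invertible, or ker(I - K) ≠ {0} and then range(I - K) = ker((I - K)^*)^⊥, with dim ker(I - K) = dim ker((I - K)^*). We are in the second case, so we need both kernels. Kernel of I - K: (I - K) u = u - u (v·u) = u - u = 0, so ker(I - K) = span{u} = span{(1, -1, 3)} (it is exactly 1-dimensional because rank(I - K) = 2). Kernel of the adjoint: K is real, so (I - K)^* = I - K^T = I - v u^T, and (I - v u^T) v = v - v (u·v) = 0; hence ker((I - K)^*) = span{v} = span{(1, 3, 1)}. Therefore (I - K) x = y is solvable iff <y, v> = 0, i.e. iff y_1 + 3y_2 + y_3 = 0. When this holds, K y = u (v·y) = 0, so (I - K) y = y and x = y is a particular solution; the full solution set is the line x = y + c·u = y + c·(1, -1, 3), c ∈ C.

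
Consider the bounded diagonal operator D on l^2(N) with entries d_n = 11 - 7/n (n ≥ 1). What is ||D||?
||D|| = 11

For a diagonal operator on l^2 with entries d_n, ||D|| = sup_n |d_n|. Here d_1 = 4, d_2 = 15/2, ..., and d_n = 11 - 7/n increases monotonically toward 11. All terms lie in [4, 11), so |d_n| = d_n and the supremum is the limit 11, which is not attained by any individual d_n. Hence ||D|| = 11.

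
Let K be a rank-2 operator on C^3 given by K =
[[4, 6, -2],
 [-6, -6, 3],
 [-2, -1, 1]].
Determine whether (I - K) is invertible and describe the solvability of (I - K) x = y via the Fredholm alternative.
(I - K) is invertible (det(I - K) = 11 ≠ 0), so for every y in C^3 the equation (I - K) x = y has a unique solution.

K has rank 2 and factors as K = U V^T = u1 v1^T + u2 v2^T with u1 = (2, -3, -1), v1 = (2, 3, -1), u2 = (0, 3, 2), v2 = (0, 1, 0) (multiplying out reproduces the displayed K). The nonzero eigenvalues of U V^T coincide with those of the 2 x 2 matrix G = V^T U = [[v1·u1, v1·u2], [v2·u1, v2·u2]] = [[-4, 7], [-3, 3]], and by the Sylvester determinant identity det(I_3 - U V^T) = det(I_2 - V^T U) = det([[5, -7], [3, -2]]) = (5)(-2) - (-7)(3) = 11. (Direct check: I - K =
[[-3, -6, 2],
 [6, 7, -3],
 [2, 1, 0]]
has determinant 11.) The finite-dimensional Fredholm alternative says: either (I - K) is invertible, or ker(I - K) ≠ {0} and then range(I - K) = ker((I - K)^*)^⊥, with dim ker(I - K) = dim ker((I - K)^*). Since det(I - K) ≠ 0, 1 is not an eigenvalue of K and ker(I - K) = {0}, so we are in the first case: for every y there is a unique x = (I - K)^(-1) y. (Explicitly, by the Woodbury identity, (I - U V^T)^(-1) = I + U (I_2 - G)^(-1) V^T.)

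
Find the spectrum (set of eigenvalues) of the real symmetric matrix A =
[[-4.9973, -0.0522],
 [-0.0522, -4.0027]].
sigma(A) ≈ {-5, -4}

A is real symmetric, so its spectrum consists of real eigenvalues. Expanding the characteristic polynomial of the displayed matrix gives
  det(λ I - A) = p(λ) = λ^2 + (9)λ + (20).
Solving p(λ) = 0 yields eigenvalues ≈ -5, -4. (A is shown rounded to 4 decimals, so these recover the underlying integer eigenvalues to within that precision.)
Verification: the trace of A = -9 equals the sum of eigenvalues -9, and det(A) ≈ 20.0000 matches the eigenvalue product 20.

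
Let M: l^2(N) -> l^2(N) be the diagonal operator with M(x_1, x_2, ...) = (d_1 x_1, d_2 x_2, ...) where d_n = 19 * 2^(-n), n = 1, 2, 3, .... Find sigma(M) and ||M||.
sigma(M) = {19 * 2^(-n) : n ≥ 1} ∪ {0}; ||M|| = 19/2

A bounded diagonal operator on l^2 with diagonal entries d_n has spectrum equal to the closure of {d_n : n ≥ 1}: every d_n is an eigenvalue (with eigenvector e_n), so {d_n} ⊂ sigma(M); the spectrum is closed, so its closure is too; and for lambda not in the closure, (M - lambda I) has bounded inverse (the diagonal entries 1/(d_n - lambda) are bounded). For our sequence d_n = 19 * 2^(-n), n = 1, 2, 3, ...:
  - {d_n} = {19 * 2^(-n) : n ≥ 1}; the only limit point is 0
  - closure = {19 * 2^(-n) : n ≥ 1} ∪ {0}
For the norm: a diagonal operator has ||M|| = sup_n |d_n|. Here d_n = 19 * 2^(-n) is positive and decreasing, so sup_n |d_n| = d_1 = 19/2. So ||M|| = 19/2.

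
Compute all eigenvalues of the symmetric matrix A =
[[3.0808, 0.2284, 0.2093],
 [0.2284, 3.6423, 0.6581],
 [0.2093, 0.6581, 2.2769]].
sigma(A) ≈ {2, 3, 4}

A is real symmetric, so its spectrum consists of real eigenvalues. Expanding the characteristic polynomial of the displayed matrix gives
  det(λ I - A) = p(λ) = λ^3 + (-9)λ^2 + (26)λ + (-24).
Solving p(λ) = 0 yields eigenvalues ≈ 2, 3, 4. (A is shown rounded to 4 decimals, so these recover the underlying integer eigenvalues to within that precision.)
Verification: the trace of A = 9 equals the sum of eigenvalues 9, and det(A) ≈ 23.9998 matches the eigenvalue product 24.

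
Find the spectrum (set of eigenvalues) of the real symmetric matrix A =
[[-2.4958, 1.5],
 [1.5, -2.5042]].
sigma(A) ≈ {-4, -1}

A is real symmetric, so its spectrum consists of real eigenvalues. Expanding the characteristic polynomial of the displayed matrix gives
  det(λ I - A) = p(λ) = λ^2 + (5)λ + (4).
Solving p(λ) = 0 yields eigenvalues ≈ -4, -1. (A is shown rounded to 4 decimals, so these recover the underlying integer eigenvalues to within that precision.)
Verification: the trace of A = -5 equals the sum of eigenvalues -5, and det(A) ≈ 4.0000 matches the eigenvalue product 4.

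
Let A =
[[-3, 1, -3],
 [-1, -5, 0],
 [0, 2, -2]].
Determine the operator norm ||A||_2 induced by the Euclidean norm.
||A||_2 ≈ 5.7081 (= sqrt(largest eigenvalue of A^T A))

||A||_2 = sigma_max(A) = sqrt(lambda_max(A^T A)). Form the symmetric matrix M = A^T A =
[[10, 2, 9],
 [2, 30, -7],
 [9, -7, 13]].
Its characteristic polynomial (trace, sum of principal 2x2 minors, determinant of M give the coefficients) is
  p(λ) = det(λ I - M) = λ^3 - 53λ^2 + 686λ - 676.
No integer candidate from the rational root theorem (±divisors of 676) is a root, so the roots are irrational. The cubic discriminant is Δ = 58091124 > 0, so there are three distinct real roots. p(1) = -42 and p(2) = 492 have opposite signs, so a root lies in (1, 2); Newton's method refines it to λ ≈ 1.0725. p(19) = 84 and p(20) = -156 have opposite signs, so a root lies in (19, 20); Newton's method refines it to λ ≈ 19.345. p(32) = -228 and p(33) = 182 have opposite signs, so a root lies in (32, 33); Newton's method refines it to λ ≈ 32.5825. Check (Vieta): the three roots sum to 53, matching tr M = 53.
So the eigenvalues of A^T A are ≈ 1.0725, 19.345, 32.5825 (all ≥ 0, as they must be for A^T A). The largest is λ_max ≈ 32.5825, hence ||A||_2 = sqrt(λ_max) ≈ 5.7081.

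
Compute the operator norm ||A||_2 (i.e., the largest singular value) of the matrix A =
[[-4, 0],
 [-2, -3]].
||A||_2 = sqrt((29 + sqrt(265))/2) ≈ 4.7581 (= sqrt(largest eigenvalue of A^T A))

||A||_2 = sigma_max(A) = sqrt(lambda_max(A^T A)). Form the symmetric matrix M = A^T A =
[[20, 6],
 [6, 9]].
Its characteristic polynomial (trace, determinant of M give the coefficients) is
  p(λ) = det(λ I - M) = λ^2 - 29λ + 144.
For λ^2 - 29λ + 144 the discriminant is 265. It is nonnegative but not a perfect square, so the roots are real and irrational: λ = (29 ± sqrt(265))/2 ≈ 22.6394, 6.3606.
So the eigenvalues of A^T A are ≈ 6.3606, 22.6394 (all ≥ 0, as they must be for A^T A). The largest is λ_max = (29 + sqrt(265))/2 ≈ 22.6394, hence ||A||_2 = sqrt(λ_max) = sqrt((29 + sqrt(265))/2) ≈ 4.7581.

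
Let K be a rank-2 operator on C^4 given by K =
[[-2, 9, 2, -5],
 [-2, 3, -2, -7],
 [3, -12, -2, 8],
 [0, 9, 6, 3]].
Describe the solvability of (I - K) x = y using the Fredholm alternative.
(I - K) is invertible (det(I - K) = -9 ≠ 0), so for every y in C^4 the equation (I - K) x = y has a unique solution.

K has rank 2 and factors as K = U V^T = u1 v1^T + u2 v2^T with u1 = (-2, -2, 3, 0), v1 = (1, -3, 0, 3), u2 = (1, -1, -1, 3), v2 = (0, 3, 2, 1) (multiplying out reproduces the displayed K). The nonzero eigenvalues of U V^T coincide with those of the 2 x 2 matrix G = V^T U = [[v1·u1, v1·u2], [v2·u1, v2·u2]] = [[4, 13], [0, -2]], and by the Sylvester determinant identity det(I_4 - U V^T) = det(I_2 - V^T U) = det([[-3, -13], [0, 3]]) = (-3)(3) - (-13)(0) = -9. (Direct check: I - K =
[[3, -9, -2, 5],
 [2, -2, 2, 7],
 [-3, 12, 3, -8],
 [0, -9, -6, -2]]
has determinant -9.) The finite-dimensional Fredholm alternative says: either (I - K) is invertible, or ker(I - K) ≠ {0} and then range(I - K) = ker((I - K)^*)^⊥, with dim ker(I - K) = dim ker((I - K)^*). Since det(I - K) ≠ 0, 1 is not an eigenvalue of K and ker(I - K) = {0}, so we are in the first case: for every y there is a unique x = (I - K)^(-1) y. (Explicitly, by the Woodbury identity, (I - U V^T)^(-1) = I + U (I_2 - G)^(-1) V^T.)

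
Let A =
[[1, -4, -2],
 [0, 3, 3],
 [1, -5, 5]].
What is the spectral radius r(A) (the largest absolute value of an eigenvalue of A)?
r(A) ≈ 5.8457

The eigenvalues of A are the roots of its characteristic polynomial. With M = A (coefficients from the trace, the sum of principal 2x2 minors, and det A):
  p(λ) = det(λ I - M) = λ^3 - 9λ^2 + 40λ - 24.
No integer candidate from the rational root theorem (±divisors of 24) is a root, so the roots are irrational. The cubic discriminant is Δ = -56416 < 0, so there is one real root and a complex-conjugate pair. p(0) = -24 and p(1) = 8 have opposite signs, so a root lies in (0, 1); Newton's method refines it to λ ≈ 0.7023. Dividing out (λ - (0.7023)) leaves approximately λ^2 - 8.2977λ + 34.1724. For λ^2 - 8.2977λ + 34.1724 the discriminant is -67.838. It is negative, so the remaining roots are the complex-conjugate pair λ ≈ 4.1488 ± 4.1182i. Their product equals the constant term, so |λ|^2 ≈ 34.1724 and |λ| ≈ 5.8457.
Thus the eigenvalues (to 4 decimals) are 0.7023 (modulus 0.7023); 4.1488 ± 4.1182i (modulus 5.8457). The spectral radius is the largest modulus: r(A) ≈ 5.8457. (Cross-check: r(A) ≤ ||A||_2 ≈ 7.4597; equality holds whenever A is normal, though it can also hold for some non-normal A.)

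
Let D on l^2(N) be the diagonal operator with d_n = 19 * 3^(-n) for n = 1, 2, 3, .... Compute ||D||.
||D|| = 19/3 (attained at n = 1)

For D diagonal, ||D|| = sup_n |d_n|. The sequence d_n = 19 * 3^(-n) is positive and strictly decreasing (ratio 3^(-1) < 1), so the supremum is d_1 = 19/3. Hence ||D|| = 19/3.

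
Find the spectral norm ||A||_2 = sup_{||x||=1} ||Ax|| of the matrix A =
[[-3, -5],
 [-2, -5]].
||A||_2 = sqrt((63 + sqrt(3869))/2) ≈ 7.9121 (= sqrt(largest eigenvalue of A^T A))

||A||_2 = sigma_max(A) = sqrt(lambda_max(A^T A)). Form the symmetric matrix M = A^T A =
[[13, 25],
 [25, 50]].
Its characteristic polynomial (trace, determinant of M give the coefficients) is
  p(λ) = det(λ I - M) = λ^2 - 63λ + 25.
For λ^2 - 63λ + 25 the discriminant is 3869. It is nonnegative but not a perfect square, so the roots are real and irrational: λ = (63 ± sqrt(3869))/2 ≈ 62.6006, 0.3994.
So the eigenvalues of A^T A are ≈ 0.3994, 62.6006 (all ≥ 0, as they must be for A^T A). The largest is λ_max = (63 + sqrt(3869))/2 ≈ 62.6006, hence ||A||_2 = sqrt(λ_max) = sqrt((63 + sqrt(3869))/2) ≈ 7.9121.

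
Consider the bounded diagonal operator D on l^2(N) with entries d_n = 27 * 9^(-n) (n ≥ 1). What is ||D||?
||D|| = 3 (attained at n = 1)

For D diagonal, ||D|| = sup_n |d_n|. The sequence d_n = 27 * 9^(-n) is positive and strictly decreasing (ratio 9^(-1) < 1), so the supremum is d_1 = 27/9 = 3. Hence ||D|| = 3.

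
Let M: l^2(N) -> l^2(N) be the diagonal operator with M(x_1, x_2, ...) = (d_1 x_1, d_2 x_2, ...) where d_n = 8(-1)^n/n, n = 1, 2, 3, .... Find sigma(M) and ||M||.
sigma(M) = {8(-1)^n/n : n ≥ 1} ∪ {0}; ||M|| = 8

A bounded diagonal operator on l^2 with diagonal entries d_n has spectrum equal to the closure of {d_n : n ≥ 1}: every d_n is an eigenvalue (with eigenvector e_n), so {d_n} ⊂ sigma(M); the spectrum is closed, so its closure is too; and for lambda not in the closure, (M - lambda I) has bounded inverse (the diagonal entries 1/(d_n - lambda) are bounded). For our sequence d_n = 8(-1)^n/n, n = 1, 2, 3, ...:
  - {d_n} = {8(-1)^n/n : n ≥ 1}; the only limit point is 0
  - closure = {8(-1)^n/n : n ≥ 1} ∪ {0}
For the norm: a diagonal operator has ||M|| = sup_n |d_n|. Here |d_n| = 8/n is decreasing, so sup_n |d_n| = |d_1| = 8. So ||M|| = 8.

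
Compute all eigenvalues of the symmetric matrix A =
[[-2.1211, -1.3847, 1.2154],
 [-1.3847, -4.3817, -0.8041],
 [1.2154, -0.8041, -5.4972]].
sigma(A) ≈ {-6, -5, -1}

A is real symmetric, so its spectrum consists of real eigenvalues. Expanding the characteristic polynomial of the displayed matrix gives
  det(λ I - A) = p(λ) = λ^3 + (12)λ^2 + (41)λ + (30).
Solving p(λ) = 0 yields eigenvalues ≈ -6, -5, -1. (A is shown rounded to 4 decimals, so these recover the underlying integer eigenvalues to within that precision.)
Verification: the trace of A = -12 equals the sum of eigenvalues -12, and det(A) ≈ -30.0002 matches the eigenvalue product -30.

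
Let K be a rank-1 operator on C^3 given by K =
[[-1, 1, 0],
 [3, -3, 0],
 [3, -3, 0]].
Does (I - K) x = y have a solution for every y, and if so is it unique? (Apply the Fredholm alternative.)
(I - K) is invertible (det(I - K) = 5 ≠ 0), so for every y in C^3 the equation (I - K) x = y has a unique solution.

K has rank 1, so it is an outer product K = u v^T: every row of K is a multiple of one row vector. Reading off the entries, u = (-1, 3, 3) and v = (1, -1, 0) (row i of K equals u_i·v^T). A rank-one matrix u v^T satisfies K u = u (v·u) and kills the (2)-dimensional subspace v^⊥, so its characteristic polynomial is lambda^2 (lambda - v·u) with v·u = tr K = -4. Hence the eigenvalues of I - K are 1 (multiplicity 2) and 1 - (-4) = 5, so det(I - K) = 5. (Direct check: I - K =
[[2, -1, 0],
 [-3, 4, 0],
 [-3, 3, 1]]
has determinant 5.) The finite-dimensional Fredholm alternative says: either (I - K) is invertible, or ker(I - K) ≠ {0} and then range(I - K) = ker((I - K)^*)^⊥, with dim ker(I - K) = dim ker((I - K)^*). Since det(I - K) ≠ 0, 1 is not an eigenvalue of K and ker(I - K) = {0}, so we are in the first case: for every y there is a unique x = (I - K)^(-1) y. Explicitly, by the Sherman–Morrison formula, (I - u v^T)^(-1) = I + u v^T/(1 - v·u), i.e. (I - K)^(-1) = I + K/(5).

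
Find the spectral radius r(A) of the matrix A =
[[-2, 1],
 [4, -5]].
r(A) = 6

The eigenvalues of A are the roots of its characteristic polynomial. With M = A (coefficients from the trace and determinant):
  p(λ) = det(λ I - M) = λ^2 + 7λ + 6.
For λ^2 + 7λ + 6 the discriminant is 25. It is a perfect square (5^2), so the roots are rational: λ = (-7 ± 5)/2 = -1, -6.
Thus the eigenvalues (to 4 decimals) are -1 (modulus 1); -6 (modulus 6). The spectral radius is the largest modulus: r(A) = 6. (Cross-check: r(A) ≤ ||A||_2 ≈ 6.7234; equality holds whenever A is normal, though it can also hold for some non-normal A.)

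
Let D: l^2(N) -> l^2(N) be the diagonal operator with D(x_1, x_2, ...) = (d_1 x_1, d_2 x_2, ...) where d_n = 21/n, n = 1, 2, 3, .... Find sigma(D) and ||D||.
sigma(D) = {21/n : n ≥ 1} ∪ {0}; ||D|| = 21

A bounded diagonal operator on l^2 with diagonal entries d_n has spectrum equal to the closure of {d_n : n ≥ 1}: every d_n is an eigenvalue (with eigenvector e_n), so {d_n} ⊂ sigma(D); the spectrum is closed, so its closure is too; and for lambda not in the closure, (D - lambda I) has bounded inverse (the diagonal entries 1/(d_n - lambda) are bounded). For our sequence d_n = 21/n, n = 1, 2, 3, ...:
  - {d_n} = {21/n : n ≥ 1}; the only limit point is 0
  - closure = {21/n : n ≥ 1} ∪ {0}
For the norm: a diagonal operator has ||D|| = sup_n |d_n|. Here d_n = 21/n is positive and decreasing, so sup_n |d_n| = d_1 = 21. So ||D|| = 21.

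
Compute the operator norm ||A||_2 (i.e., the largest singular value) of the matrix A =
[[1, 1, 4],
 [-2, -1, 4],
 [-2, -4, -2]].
||A||_2 ≈ 6.2946 (= sqrt(largest eigenvalue of A^T A))

||A||_2 = sigma_max(A) = sqrt(lambda_max(A^T A)). Form the symmetric matrix M = A^T A =
[[9, 11, 0],
 [11, 18, 8],
 [0, 8, 36]].
Its characteristic polynomial (trace, sum of principal 2x2 minors, determinant of M give the coefficients) is
  p(λ) = det(λ I - M) = λ^3 - 63λ^2 + 949λ - 900.
No integer candidate from the rational root theorem (±divisors of 900) is a root, so the roots are irrational. The cubic discriminant is Δ = 202314173 > 0, so there are three distinct real roots. p(1) = -13 and p(2) = 754 have opposite signs, so a root lies in (1, 2); Newton's method refines it to λ ≈ 1.0158. p(22) = 134 and p(23) = -233 have opposite signs, so a root lies in (22, 23); Newton's method refines it to λ ≈ 22.3624. p(39) = -393 and p(40) = 260 have opposite signs, so a root lies in (39, 40); Newton's method refines it to λ ≈ 39.6219. Check (Vieta): the three roots sum to 63, matching tr M = 63.
So the eigenvalues of A^T A are ≈ 1.0158, 22.3624, 39.6219 (all ≥ 0, as they must be for A^T A). The largest is λ_max ≈ 39.6219, hence ||A||_2 = sqrt(λ_max) ≈ 6.2946.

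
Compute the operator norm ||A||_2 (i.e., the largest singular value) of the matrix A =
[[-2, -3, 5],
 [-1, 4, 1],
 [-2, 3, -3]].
||A||_2 ≈ 7.3838 (= sqrt(largest eigenvalue of A^T A))

||A||_2 = sigma_max(A) = sqrt(lambda_max(A^T A)). Form the symmetric matrix M = A^T A =
[[9, -4, -5],
 [-4, 34, -20],
 [-5, -20, 35]].
Its characteristic polynomial (trace, sum of principal 2x2 minors, determinant of M give the coefficients) is
  p(λ) = det(λ I - M) = λ^3 - 78λ^2 + 1370λ - 4900.
No integer candidate from the rational root theorem (±divisors of 4900) is a root, so the roots are irrational. The cubic discriminant is Δ = 609210400 > 0, so there are three distinct real roots. p(4) = -604 and p(5) = 125 have opposite signs, so a root lies in (4, 5); Newton's method refines it to λ ≈ 4.8153. p(18) = 320 and p(19) = -169 have opposite signs, so a root lies in (18, 19); Newton's method refines it to λ ≈ 18.6646. p(54) = -904 and p(55) = 875 have opposite signs, so a root lies in (54, 55); Newton's method refines it to λ ≈ 54.5201. Check (Vieta): the three roots sum to 78, matching tr M = 78.
So the eigenvalues of A^T A are ≈ 4.8153, 18.6646, 54.5201 (all ≥ 0, as they must be for A^T A). The largest is λ_max ≈ 54.5201, hence ||A||_2 = sqrt(λ_max) ≈ 7.3838.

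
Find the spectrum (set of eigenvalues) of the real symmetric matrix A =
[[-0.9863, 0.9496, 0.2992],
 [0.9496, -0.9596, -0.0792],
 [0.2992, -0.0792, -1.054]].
sigma(A) ≈ {-2, -1, 0}

A is real symmetric, so its spectrum consists of real eigenvalues. Expanding the characteristic polynomial of the displayed matrix gives
  det(λ I - A) = p(λ) = λ^3 + (3)λ^2 + (2)λ + (0).
Solving p(λ) = 0 yields eigenvalues ≈ -2, -1, 0. (A is shown rounded to 4 decimals, so these recover the underlying integer eigenvalues to within that precision.)
Verification: the trace of A = -3 equals the sum of eigenvalues -3, and det(A) ≈ -0.0000 matches the eigenvalue product 0.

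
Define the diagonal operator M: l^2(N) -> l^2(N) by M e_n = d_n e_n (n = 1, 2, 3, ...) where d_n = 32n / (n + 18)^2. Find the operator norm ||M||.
||M|| = 4/9 (attained at n = 18)

For M diagonal, ||M|| = sup_n |d_n|. Treat f(x) = 32x / (x + 18)^2 for real x > 0. By the quotient rule, f'(x) = 32(18 - x)/(x + 18)^3, which is positive for x < 18 and negative for x > 18. So f has a unique maximum at x = 18, and since 18 is a positive integer, the supremum over n ≥ 1 is attained at n = 18: d_18 = 32·18/(18 + 18)^2 = 32·18/1296 = 4/9. Hence ||M|| = 4/9.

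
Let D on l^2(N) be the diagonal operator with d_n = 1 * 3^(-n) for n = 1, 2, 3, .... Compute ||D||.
||D|| = 1/3 (attained at n = 1)

For D diagonal, ||D|| = sup_n |d_n|. The sequence d_n = 1 * 3^(-n) is positive and strictly decreasing (ratio 3^(-1) < 1), so the supremum is d_1 = 1/3. Hence ||D|| = 1/3.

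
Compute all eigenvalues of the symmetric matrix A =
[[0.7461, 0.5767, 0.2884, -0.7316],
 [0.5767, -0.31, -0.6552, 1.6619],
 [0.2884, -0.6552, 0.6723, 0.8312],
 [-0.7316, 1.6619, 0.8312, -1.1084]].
sigma(A) ≈ {-3, 1} (1 with multiplicity 3)

A is real symmetric, so its spectrum consists of real eigenvalues. Expanding the characteristic polynomial of the displayed matrix gives
  det(λ I - A) = p(λ) = λ^4 + (0)λ^3 + (-6)λ^2 + (8)λ + (-3).
Solving p(λ) = 0 yields eigenvalues ≈ -3, 1, 1, 1. (A is shown rounded to 4 decimals, so these recover the underlying integer eigenvalues to within that precision.)
Verification: the trace of A = 0 equals the sum of eigenvalues 0, and det(A) ≈ -2.9997 matches the eigenvalue product -3.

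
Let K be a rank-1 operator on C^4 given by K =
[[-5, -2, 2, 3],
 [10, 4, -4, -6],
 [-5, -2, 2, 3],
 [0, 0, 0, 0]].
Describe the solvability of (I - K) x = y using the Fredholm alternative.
(I - K) is singular (det(I - K) = 0, i.e. 1 ∈ sigma(K)). (I - K) x = y is solvable iff y ⊥ ker((I - K)^*) = span{(-5, -2, 2, 3)}, i.e. iff -5y_1 - 2y_2 + 2y_3 + 3y_4 = 0. When solvable, the solutions are x = y + c·(1, -2, 1, 0), c arbitrary (ker(I - K) = span{(1, -2, 1, 0)}, dimension 1).

K has rank 1, so it is an outer product K = u v^T: every row of K is a multiple of one row vector. Reading off the entries, u = (1, -2, 1, 0) and v = (-5, -2, 2, 3) (row i of K equals u_i·v^T). A rank-one matrix u v^T satisfies K u = u (v·u) and kills the (3)-dimensional subspace v^⊥, so its characteristic polynomial is lambda^3 (lambda - v·u) with v·u = tr K = 1. Hence the eigenvalues of I - K are 1 (multiplicity 3) and 1 - (1) = 0, so det(I - K) = 0. (Direct check: I - K =
[[6, 2, -2, -3],
 [-10, -3, 4, 6],
 [5, 2, -1, -3],
 [0, 0, 0, 1]]
has determinant 0.) So 1 is an eigenvalue of K and (I - K) is not invertible. The finite-dimensional Fredholm alternative says: either (I - K) is invertible, or ker(I - K) ≠ {0} and then range(I - K) = ker((I - K)^*)^⊥, with dim ker(I - K) = dim ker((I - K)^*). We are in the second case, so we need both kernels. Kernel of I - K: (I - K) u = u - u (v·u) = u - u = 0, so ker(I - K) = span{u} = span{(1, -2, 1, 0)} (it is exactly 1-dimensional because rank(I - K) = 3). Kernel of the adjoint: K is real, so (I - K)^* = I - K^T = I - v u^T, and (I - v u^T) v = v - v (u·v) = 0; hence ker((I - K)^*) = span{v} = span{(-5, -2, 2, 3)}. Therefore (I - K) x = y is solvable iff <y, v> = 0, i.e. iff -5y_1 - 2y_2 + 2y_3 + 3y_4 = 0. When this holds, K y = u (v·y) = 0, so (I - K) y = y and x = y is a particular solution; the full solution set is the line x = y + c·u = y + c·(1, -2, 1, 0), c ∈ C.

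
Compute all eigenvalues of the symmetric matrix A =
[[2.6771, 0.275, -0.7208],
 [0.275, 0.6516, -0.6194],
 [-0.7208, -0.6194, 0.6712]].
sigma(A) ≈ {0, 1, 3}

A is real symmetric, so its spectrum consists of real eigenvalues. Expanding the characteristic polynomial of the displayed matrix gives
  det(λ I - A) = p(λ) = λ^3 + (-4)λ^2 + (3)λ + (0).
Solving p(λ) = 0 yields eigenvalues ≈ 0, 1, 3. (A is shown rounded to 4 decimals, so these recover the underlying integer eigenvalues to within that precision.)
Verification: the trace of A = 4 equals the sum of eigenvalues 4, and det(A) ≈ 0.0000 matches the eigenvalue product 0.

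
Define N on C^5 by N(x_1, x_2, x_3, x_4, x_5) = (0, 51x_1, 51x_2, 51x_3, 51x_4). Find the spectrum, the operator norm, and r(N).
sigma(N) = {0}; ||N|| = 51; r(N) = 0. (N is nilpotent with N^5 = 0.)

On C^5, N is a strictly lower-triangular matrix with 51 on the subdiagonal and zeros elsewhere, so its characteristic polynomial is lambda^5 and every eigenvalue is 0: sigma(N) = {0}. For the operator norm, N e_i = 51e_{i+1} for i = 1, ..., 4 and N e_5 = 0, so the singular values of N are 51 (with multiplicity 4) and 0; hence ||N|| = 51. The spectral radius r(N) = max|lambda| = 0. Note ||N|| > r(N) — characteristic of non-normal nilpotent operators. Indeed N^5 = 0.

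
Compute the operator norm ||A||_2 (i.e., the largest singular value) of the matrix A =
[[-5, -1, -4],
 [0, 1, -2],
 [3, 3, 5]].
||A||_2 ≈ 9.0432 (= sqrt(largest eigenvalue of A^T A))

||A||_2 = sigma_max(A) = sqrt(lambda_max(A^T A)). Form the symmetric matrix M = A^T A =
[[34, 14, 35],
 [14, 11, 17],
 [35, 17, 45]].
Its characteristic polynomial (trace, sum of principal 2x2 minors, determinant of M give the coefficients) is
  p(λ) = det(λ I - M) = λ^3 - 90λ^2 + 689λ - 1369.
No integer candidate from the rational root theorem (±divisors of 1369) is a root, so the roots are irrational. The cubic discriminant is Δ = 22353097 > 0, so there are three distinct real roots. p(3) = -85 and p(4) = 11 have opposite signs, so a root lies in (3, 4); Newton's method refines it to λ ≈ 3.7183. p(4) = 11 and p(5) = -49 have opposite signs, so a root lies in (4, 5); Newton's method refines it to λ ≈ 4.5021. p(81) = -4609 and p(82) = 1337 have opposite signs, so a root lies in (81, 82); Newton's method refines it to λ ≈ 81.7796. Check (Vieta): the three roots sum to 90, matching tr M = 90.
So the eigenvalues of A^T A are ≈ 3.7183, 4.5021, 81.7796 (all ≥ 0, as they must be for A^T A). The largest is λ_max ≈ 81.7796, hence ||A||_2 = sqrt(λ_max) ≈ 9.0432.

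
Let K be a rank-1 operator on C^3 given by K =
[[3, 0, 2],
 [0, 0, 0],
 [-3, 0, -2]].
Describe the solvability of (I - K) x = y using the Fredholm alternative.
(I - K) is singular (det(I - K) = 0, i.e. 1 ∈ sigma(K)). (I - K) x = y is solvable iff y ⊥ ker((I - K)^*) = span{(3, 0, 2)}, i.e. iff 3y_1 + 2y_3 = 0. When solvable, the solutions are x = y + c·(1, 0, -1), c arbitrary (ker(I - K) = span{(1, 0, -1)}, dimension 1).

K has rank 1, so it is an outer product K = u v^T: every row of K is a multiple of one row vector. Reading off the entries, u = (1, 0, -1) and v = (3, 0, 2) (row i of K equals u_i·v^T). A rank-one matrix u v^T satisfies K u = u (v·u) and kills the (2)-dimensional subspace v^⊥, so its characteristic polynomial is lambda^2 (lambda - v·u) with v·u = tr K = 1. Hence the eigenvalues of I - K are 1 (multiplicity 2) and 1 - (1) = 0, so det(I - K) = 0. (Direct check: I - K =
[[-2, 0, -2],
 [0, 1, 0],
 [3, 0, 3]]
has determinant 0.) So 1 is an eigenvalue of K and (I - K) is not invertible. The finite-dimensional Fredholm alternative says: either (I - K) is invertible, or ker(I - K) ≠ {0} and then range(I - K) = ker((I - K)^*)^⊥, with dim ker(I - K) = dim ker((I - K)^*). We are in the second case, so we need both kernels. Kernel of I - K: (I - K) u = u - u (v·u) = u - u = 0, so ker(I - K) = span{u} = span{(1, 0, -1)} (it is exactly 1-dimensional because rank(I - K) = 2). Kernel of the adjoint: K is real, so (I - K)^* = I - K^T = I - v u^T, and (I - v u^T) v = v - v (u·v) = 0; hence ker((I - K)^*) = span{v} = span{(3, 0, 2)}. Therefore (I - K) x = y is solvable iff <y, v> = 0, i.e. iff 3y_1 + 2y_3 = 0. When this holds, K y = u (v·y) = 0, so (I - K) y = y and x = y is a particular solution; the full solution set is the line x = y + c·u = y + c·(1, 0, -1), c ∈ C.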